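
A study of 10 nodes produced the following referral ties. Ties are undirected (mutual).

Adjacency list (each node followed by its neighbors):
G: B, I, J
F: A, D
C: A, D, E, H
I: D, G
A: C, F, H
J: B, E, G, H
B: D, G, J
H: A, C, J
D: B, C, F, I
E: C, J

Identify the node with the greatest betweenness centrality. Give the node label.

D

Unnormalized betweenness of each node: A:5/2, B:11/4, C:41/6, D:61/6, E:3/4, F:4/3, G:5/2, H:43/12, I:5/4, J:22/3.
D has the largest value, 61/6, making it the main broker — the node through which the most shortest paths run.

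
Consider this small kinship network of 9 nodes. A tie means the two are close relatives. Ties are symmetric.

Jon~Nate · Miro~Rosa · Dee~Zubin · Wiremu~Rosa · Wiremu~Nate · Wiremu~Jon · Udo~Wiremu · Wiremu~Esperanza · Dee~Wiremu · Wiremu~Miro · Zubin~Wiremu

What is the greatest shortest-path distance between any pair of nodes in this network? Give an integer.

2

Eccentricity of each node (its greatest distance to any other): Dee:2, Esperanza:2, Jon:2, Miro:2, Nate:2, Rosa:2, Udo:2, Wiremu:1, Zubin:2.
The maximum eccentricity is 2, realized for instance by the pair Dee–Rosa via Dee – Wiremu – Rosa. So the diameter is 2.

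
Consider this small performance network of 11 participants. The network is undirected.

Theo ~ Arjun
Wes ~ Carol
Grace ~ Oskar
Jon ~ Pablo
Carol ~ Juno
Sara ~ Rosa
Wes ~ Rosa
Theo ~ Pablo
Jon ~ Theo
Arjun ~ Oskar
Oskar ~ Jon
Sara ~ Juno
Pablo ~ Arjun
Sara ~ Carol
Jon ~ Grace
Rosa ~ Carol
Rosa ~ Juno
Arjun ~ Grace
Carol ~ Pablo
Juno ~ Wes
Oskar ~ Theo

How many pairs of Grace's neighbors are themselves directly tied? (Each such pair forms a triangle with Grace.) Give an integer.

Grace's neighbors: Arjun, Jon, and Oskar.
Neighbor pairs that are themselves tied: Grace–Arjun–Oskar; Grace–Jon–Oskar. Each forms one triangle with Grace, for 2 in total.

2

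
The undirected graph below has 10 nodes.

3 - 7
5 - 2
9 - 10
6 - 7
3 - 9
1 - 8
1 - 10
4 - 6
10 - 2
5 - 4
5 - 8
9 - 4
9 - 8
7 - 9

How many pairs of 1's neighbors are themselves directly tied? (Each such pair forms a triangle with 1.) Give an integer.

0

1's neighbors are 8 and 10, but none of them are tied to each other, so no triangle contains 1.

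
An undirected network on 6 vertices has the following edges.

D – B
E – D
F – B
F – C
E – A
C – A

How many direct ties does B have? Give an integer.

B is directly tied to D and F. That is 2 neighbors, so the degree of B is 2.

2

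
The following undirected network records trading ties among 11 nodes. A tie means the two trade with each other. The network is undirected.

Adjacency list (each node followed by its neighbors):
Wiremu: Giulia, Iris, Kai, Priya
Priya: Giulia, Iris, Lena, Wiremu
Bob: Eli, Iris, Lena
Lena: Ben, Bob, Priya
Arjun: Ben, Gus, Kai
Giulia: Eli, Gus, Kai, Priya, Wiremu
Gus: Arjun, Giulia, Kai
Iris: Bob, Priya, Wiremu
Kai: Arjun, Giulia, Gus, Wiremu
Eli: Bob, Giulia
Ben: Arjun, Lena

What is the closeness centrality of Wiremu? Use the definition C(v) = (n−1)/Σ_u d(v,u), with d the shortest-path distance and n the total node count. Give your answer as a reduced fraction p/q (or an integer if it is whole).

10/17

Distances from Wiremu: Arjun:2, Ben:3, Bob:2, Eli:2, Giulia:1, Gus:2, Iris:1, Kai:1, Lena:2, Priya:1. Sum = 17.
n = 11, so closeness = 10/17.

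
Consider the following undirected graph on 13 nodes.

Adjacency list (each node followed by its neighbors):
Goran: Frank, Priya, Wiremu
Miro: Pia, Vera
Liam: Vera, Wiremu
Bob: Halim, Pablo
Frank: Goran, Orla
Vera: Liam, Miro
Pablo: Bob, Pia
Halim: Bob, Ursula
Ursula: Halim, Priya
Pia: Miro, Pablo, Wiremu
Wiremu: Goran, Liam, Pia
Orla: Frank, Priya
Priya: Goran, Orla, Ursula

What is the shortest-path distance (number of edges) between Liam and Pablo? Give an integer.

3

One shortest route is Liam – Wiremu – Pia – Pablo, which uses 3 edges, and at distance 2 from Liam we only reach {Goran, Miro, Pia}, which does not include Pablo. So d(Liam,Pablo) = 3.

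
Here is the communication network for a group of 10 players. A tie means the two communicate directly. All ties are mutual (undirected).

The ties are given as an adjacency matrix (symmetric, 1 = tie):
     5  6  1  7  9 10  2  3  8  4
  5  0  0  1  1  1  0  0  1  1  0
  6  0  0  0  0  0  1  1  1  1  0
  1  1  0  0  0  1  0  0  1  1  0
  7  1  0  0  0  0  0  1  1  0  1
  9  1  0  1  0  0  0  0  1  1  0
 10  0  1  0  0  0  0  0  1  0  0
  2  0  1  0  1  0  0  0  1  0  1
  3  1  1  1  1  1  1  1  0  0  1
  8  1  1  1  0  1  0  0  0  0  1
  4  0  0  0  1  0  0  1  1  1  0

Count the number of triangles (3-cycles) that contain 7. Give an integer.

4

7's neighbors: 2, 3, 4, and 5.
Neighbor pairs that are themselves tied: 7–2–3; 7–2–4; 7–3–4; 7–3–5. Each forms one triangle with 7, for 4 in total.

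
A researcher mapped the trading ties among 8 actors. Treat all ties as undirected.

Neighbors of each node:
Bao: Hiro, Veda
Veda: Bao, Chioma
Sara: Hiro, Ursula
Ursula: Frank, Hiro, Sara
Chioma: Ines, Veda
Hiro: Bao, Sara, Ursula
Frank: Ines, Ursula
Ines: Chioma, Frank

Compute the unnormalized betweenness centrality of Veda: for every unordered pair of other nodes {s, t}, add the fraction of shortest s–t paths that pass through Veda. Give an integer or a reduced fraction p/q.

Pairs whose geodesics pass through Veda — Chioma–Bao: 1; Chioma–Hiro: 1; Chioma–Sara: 1/2; Bao–Ines: 1.
All other pairs contribute 0.
Summing the contributions gives betweenness(Veda) = 7/2.

7/2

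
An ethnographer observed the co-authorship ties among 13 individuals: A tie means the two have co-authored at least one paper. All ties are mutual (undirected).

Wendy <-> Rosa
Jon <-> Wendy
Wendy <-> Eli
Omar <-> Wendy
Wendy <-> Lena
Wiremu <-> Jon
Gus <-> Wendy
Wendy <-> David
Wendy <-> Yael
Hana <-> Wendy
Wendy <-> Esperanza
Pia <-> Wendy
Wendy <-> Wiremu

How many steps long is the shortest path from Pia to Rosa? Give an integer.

One shortest route is Pia – Wendy – Rosa, which uses 2 edges, and Pia and Rosa are not directly tied, so nothing shorter exists. So d(Pia,Rosa) = 2.

2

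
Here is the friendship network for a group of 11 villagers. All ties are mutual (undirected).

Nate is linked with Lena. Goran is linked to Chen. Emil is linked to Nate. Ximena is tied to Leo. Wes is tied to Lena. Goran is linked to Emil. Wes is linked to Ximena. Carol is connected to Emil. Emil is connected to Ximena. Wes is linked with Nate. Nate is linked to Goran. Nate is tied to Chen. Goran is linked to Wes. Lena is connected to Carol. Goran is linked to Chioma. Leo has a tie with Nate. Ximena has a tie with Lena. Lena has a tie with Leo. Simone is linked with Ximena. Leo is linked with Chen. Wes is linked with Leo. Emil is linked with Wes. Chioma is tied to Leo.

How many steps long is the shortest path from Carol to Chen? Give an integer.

One shortest route is Carol – Lena – Leo – Chen, which uses 3 edges, and at distance 2 from Carol we only reach {Goran, Leo, Nate, Wes, Ximena}, which does not include Chen. So d(Carol,Chen) = 3.

3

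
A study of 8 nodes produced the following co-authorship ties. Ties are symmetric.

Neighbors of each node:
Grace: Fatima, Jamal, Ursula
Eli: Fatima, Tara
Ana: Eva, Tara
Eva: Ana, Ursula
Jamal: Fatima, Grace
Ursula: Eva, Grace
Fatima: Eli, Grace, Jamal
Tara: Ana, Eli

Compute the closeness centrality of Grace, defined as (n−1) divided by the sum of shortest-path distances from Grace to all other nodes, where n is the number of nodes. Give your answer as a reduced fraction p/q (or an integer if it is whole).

7/13

Distances from Grace: Ana:3, Eli:2, Eva:2, Fatima:1, Jamal:1, Tara:3, Ursula:1. Sum = 13.
n = 8, so closeness = 7/13.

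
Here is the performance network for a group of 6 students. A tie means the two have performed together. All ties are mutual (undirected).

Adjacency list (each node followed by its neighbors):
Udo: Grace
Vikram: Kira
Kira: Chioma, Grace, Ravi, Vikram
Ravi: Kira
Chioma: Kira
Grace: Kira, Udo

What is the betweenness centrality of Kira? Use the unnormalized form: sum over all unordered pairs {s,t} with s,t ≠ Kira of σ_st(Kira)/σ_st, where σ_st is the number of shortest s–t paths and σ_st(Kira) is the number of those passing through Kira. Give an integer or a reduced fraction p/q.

9

Pairs whose geodesics pass through Kira — Vikram–Chioma: 1; Vikram–Grace: 1; Vikram–Udo: 1; Vikram–Ravi: 1; Chioma–Grace: 1; Chioma–Udo: 1; Chioma–Ravi: 1; Grace–Ravi: 1; Udo–Ravi: 1.
All other pairs contribute 0.
Summing the contributions gives betweenness(Kira) = 9.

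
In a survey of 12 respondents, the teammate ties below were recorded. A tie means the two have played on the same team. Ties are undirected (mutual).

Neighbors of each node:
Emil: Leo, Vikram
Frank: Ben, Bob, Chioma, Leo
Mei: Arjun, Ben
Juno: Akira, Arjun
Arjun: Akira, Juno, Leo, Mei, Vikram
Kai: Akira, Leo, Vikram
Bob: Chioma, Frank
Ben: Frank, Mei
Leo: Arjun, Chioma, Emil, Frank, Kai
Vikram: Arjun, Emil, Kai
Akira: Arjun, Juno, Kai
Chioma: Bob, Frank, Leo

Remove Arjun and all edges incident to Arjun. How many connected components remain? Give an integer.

1

Arjun's neighbors (Akira, Juno, Leo, Mei, and Vikram) remain reachable from one another through other ties, so the rest of the network stays in one piece.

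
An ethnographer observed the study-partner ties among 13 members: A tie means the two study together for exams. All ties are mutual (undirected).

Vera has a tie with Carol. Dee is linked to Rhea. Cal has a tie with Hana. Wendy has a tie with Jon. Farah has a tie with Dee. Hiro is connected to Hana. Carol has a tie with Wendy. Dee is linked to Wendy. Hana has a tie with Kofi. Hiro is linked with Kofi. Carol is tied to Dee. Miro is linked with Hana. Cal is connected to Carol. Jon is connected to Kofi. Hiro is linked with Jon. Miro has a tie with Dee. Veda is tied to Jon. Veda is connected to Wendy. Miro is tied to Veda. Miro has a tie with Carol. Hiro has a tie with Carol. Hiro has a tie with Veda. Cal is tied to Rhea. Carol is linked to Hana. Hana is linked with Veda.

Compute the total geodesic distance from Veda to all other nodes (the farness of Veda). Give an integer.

Distances from Veda: Cal:2, Carol:2, Dee:2, Farah:3, Hana:1, Hiro:1, Jon:1, Kofi:2, Miro:1, Rhea:3, Vera:3, Wendy:1.
Sum = 2 + 2 + 2 + 3 + 1 + 1 + 1 + 2 + 1 + 3 + 3 + 1 = 22.

22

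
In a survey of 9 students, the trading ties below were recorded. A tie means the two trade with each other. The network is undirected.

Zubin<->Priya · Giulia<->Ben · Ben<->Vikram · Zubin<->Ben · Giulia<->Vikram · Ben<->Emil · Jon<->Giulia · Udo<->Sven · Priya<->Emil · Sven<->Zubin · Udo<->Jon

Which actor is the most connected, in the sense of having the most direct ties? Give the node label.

Ben

Degrees — Ben:4, Emil:2, Giulia:3, Jon:2, Priya:2, Sven:2, Udo:2, Vikram:2, Zubin:3.
The maximum is 4, attained only by Ben.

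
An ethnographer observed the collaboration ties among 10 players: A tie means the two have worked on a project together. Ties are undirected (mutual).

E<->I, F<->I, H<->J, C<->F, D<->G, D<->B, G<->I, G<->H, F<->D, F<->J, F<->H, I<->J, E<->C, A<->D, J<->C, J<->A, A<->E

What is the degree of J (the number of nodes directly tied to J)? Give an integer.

5

J is directly tied to A, C, F, H, and I. That is 5 neighbors, so the degree of J is 5.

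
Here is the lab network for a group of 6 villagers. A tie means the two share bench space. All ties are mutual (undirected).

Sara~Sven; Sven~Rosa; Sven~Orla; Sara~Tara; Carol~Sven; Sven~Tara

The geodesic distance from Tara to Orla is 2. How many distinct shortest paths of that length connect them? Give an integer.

The shortest distance is 2, and the only length-2 path is Tara–Sven–Orla. So there is exactly 1 shortest path.

1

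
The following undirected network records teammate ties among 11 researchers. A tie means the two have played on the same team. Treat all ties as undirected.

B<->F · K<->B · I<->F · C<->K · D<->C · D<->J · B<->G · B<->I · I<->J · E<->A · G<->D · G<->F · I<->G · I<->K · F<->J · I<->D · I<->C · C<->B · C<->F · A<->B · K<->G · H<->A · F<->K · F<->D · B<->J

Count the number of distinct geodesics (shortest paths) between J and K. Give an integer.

3

The shortest distance is 2. The length-2 paths are: J–F–K; J–B–K; J–I–K.
That gives 3 distinct shortest paths.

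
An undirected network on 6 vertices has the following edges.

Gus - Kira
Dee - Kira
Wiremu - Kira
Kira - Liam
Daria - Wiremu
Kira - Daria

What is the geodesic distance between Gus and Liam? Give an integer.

2

One shortest route is Gus – Kira – Liam, which uses 2 edges, and Gus and Liam are not directly tied, so nothing shorter exists. So d(Gus,Liam) = 2.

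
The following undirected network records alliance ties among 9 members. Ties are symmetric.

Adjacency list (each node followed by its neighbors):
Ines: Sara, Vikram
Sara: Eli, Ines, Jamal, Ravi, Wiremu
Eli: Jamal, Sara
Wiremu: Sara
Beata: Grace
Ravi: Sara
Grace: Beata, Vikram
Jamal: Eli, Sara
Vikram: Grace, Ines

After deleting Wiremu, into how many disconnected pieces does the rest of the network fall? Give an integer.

1

Wiremu's neighbors (Sara) remain reachable from one another through other ties, so the rest of the network stays in one piece.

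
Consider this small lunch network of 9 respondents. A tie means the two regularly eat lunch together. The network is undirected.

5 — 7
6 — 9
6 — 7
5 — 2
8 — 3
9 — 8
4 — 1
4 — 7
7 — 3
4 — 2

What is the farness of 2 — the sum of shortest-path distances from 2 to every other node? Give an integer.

Distances from 2: 1:2, 3:3, 4:1, 5:1, 6:3, 7:2, 8:4, 9:4.
Sum = 2 + 3 + 1 + 1 + 3 + 2 + 4 + 4 = 20.

20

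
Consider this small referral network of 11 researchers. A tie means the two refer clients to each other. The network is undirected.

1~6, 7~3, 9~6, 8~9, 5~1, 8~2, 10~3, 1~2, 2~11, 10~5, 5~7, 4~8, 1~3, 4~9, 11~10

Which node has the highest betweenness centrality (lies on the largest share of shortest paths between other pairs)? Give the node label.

Unnormalized betweenness of each node: 1:19, 2:40/3, 3:16/3, 4:0, 5:16/3, 6:20/3, 7:1/3, 8:22/3, 9:4, 10:10/3, 11:10/3.
1 has the largest value, 19, making it the main broker — the node through which the most shortest paths run.

1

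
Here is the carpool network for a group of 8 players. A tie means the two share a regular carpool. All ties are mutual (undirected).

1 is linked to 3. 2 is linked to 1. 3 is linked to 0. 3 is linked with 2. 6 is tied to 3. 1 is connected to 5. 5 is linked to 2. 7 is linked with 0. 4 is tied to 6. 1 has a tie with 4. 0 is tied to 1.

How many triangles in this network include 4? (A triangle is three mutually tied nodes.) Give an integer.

0

4's neighbors are 1 and 6, but none of them are tied to each other, so no triangle contains 4.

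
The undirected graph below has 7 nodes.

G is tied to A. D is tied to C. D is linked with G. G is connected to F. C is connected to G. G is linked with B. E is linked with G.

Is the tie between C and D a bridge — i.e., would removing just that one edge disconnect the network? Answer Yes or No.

No

Even without that edge, C still reaches D via C – G – D, so the network stays connected. Not a bridge.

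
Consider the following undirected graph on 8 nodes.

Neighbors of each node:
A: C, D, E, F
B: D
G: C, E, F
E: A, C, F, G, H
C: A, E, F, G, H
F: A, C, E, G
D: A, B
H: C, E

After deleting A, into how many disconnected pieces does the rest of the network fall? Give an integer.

2

Without A, the remaining ties split the others into: {C, E, F, G, H}; {B, D}.
That's 2 separate components.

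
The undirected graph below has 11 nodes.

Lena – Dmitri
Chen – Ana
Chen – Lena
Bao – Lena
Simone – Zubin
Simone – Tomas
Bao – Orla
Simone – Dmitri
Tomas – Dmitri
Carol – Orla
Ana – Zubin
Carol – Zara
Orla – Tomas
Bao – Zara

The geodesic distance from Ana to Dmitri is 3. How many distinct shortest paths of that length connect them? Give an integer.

2

The shortest distance is 3. The length-3 paths are: Ana–Zubin–Simone–Dmitri; Ana–Chen–Lena–Dmitri.
That gives 2 distinct shortest paths.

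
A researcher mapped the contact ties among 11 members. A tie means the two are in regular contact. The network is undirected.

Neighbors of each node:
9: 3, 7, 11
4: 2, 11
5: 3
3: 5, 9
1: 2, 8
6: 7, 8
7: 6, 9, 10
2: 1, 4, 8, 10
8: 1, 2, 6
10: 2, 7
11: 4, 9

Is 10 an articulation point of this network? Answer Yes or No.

No

Even without 10, every remaining node can still reach every other (the residual graph is connected), so 10 is not a cut vertex.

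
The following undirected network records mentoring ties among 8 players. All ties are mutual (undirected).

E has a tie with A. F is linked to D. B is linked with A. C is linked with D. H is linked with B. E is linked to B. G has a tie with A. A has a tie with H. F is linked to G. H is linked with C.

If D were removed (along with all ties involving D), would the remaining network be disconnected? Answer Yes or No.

No

Even without D, every remaining node can still reach every other (the residual graph is connected), so D is not a cut vertex.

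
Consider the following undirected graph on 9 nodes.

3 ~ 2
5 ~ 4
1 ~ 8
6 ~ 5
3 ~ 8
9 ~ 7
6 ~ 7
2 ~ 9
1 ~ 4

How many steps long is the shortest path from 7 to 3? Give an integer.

One shortest route is 7 – 9 – 2 – 3, which uses 3 edges, and at distance 2 from 7 we only reach {2, 5}, which does not include 3. So d(7,3) = 3.

3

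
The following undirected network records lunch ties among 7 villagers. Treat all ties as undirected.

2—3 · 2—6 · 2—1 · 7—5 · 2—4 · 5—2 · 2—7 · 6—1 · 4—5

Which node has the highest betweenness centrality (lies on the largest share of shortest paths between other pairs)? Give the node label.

2

Unnormalized betweenness of each node: 1:0, 2:23/2, 3:0, 4:0, 5:1/2, 6:0, 7:0.
2 has the largest value, 23/2, making it the main broker — the node through which the most shortest paths run.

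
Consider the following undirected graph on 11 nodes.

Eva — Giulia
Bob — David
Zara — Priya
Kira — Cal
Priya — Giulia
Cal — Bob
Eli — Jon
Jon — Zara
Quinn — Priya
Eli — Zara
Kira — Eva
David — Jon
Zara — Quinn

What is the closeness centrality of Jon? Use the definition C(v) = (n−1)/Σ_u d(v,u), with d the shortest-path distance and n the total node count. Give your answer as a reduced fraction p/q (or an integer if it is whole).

10/23

Distances from Jon: Bob:2, Cal:3, David:1, Eli:1, Eva:4, Giulia:3, Kira:4, Priya:2, Quinn:2, Zara:1. Sum = 23.
n = 11, so closeness = 10/23.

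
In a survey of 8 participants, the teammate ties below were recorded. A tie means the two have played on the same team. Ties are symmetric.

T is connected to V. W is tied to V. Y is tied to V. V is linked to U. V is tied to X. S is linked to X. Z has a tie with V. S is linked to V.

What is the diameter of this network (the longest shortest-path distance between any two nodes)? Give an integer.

2

Eccentricity of each node (its greatest distance to any other): S:2, T:2, U:2, V:1, W:2, X:2, Y:2, Z:2.
The maximum eccentricity is 2, realized for instance by the pair W–Y via W – V – Y. So the diameter is 2.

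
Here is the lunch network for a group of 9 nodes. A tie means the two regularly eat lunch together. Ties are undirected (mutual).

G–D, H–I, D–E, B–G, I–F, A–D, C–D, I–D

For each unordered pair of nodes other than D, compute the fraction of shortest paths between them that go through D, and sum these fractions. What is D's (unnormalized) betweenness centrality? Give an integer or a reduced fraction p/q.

24

Pairs whose geodesics pass through D — H–A: 1; H–G: 1; H–E: 1; H–C: 1; H–B: 1; I–A: 1; I–G: 1; I–E: 1; I–C: 1; I–B: 1; F–A: 1; F–G: 1; F–E: 1; F–C: 1 … (+10 more pairs).
All other pairs contribute 0.
Summing the contributions gives betweenness(D) = 24.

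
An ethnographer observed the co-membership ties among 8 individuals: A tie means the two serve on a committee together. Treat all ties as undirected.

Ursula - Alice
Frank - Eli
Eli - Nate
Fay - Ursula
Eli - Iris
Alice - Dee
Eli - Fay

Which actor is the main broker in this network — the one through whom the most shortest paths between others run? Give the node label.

Eli

Unnormalized betweenness of each node: Alice:6, Dee:0, Eli:15, Fay:12, Frank:0, Iris:0, Nate:0, Ursula:10.
Eli has the largest value, 15, making it the main broker — the node through which the most shortest paths run.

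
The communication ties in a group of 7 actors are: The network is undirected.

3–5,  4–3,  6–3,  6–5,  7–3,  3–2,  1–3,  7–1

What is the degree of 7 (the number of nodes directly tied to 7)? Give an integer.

7 is directly tied to 1 and 3. That is 2 neighbors, so the degree of 7 is 2.

2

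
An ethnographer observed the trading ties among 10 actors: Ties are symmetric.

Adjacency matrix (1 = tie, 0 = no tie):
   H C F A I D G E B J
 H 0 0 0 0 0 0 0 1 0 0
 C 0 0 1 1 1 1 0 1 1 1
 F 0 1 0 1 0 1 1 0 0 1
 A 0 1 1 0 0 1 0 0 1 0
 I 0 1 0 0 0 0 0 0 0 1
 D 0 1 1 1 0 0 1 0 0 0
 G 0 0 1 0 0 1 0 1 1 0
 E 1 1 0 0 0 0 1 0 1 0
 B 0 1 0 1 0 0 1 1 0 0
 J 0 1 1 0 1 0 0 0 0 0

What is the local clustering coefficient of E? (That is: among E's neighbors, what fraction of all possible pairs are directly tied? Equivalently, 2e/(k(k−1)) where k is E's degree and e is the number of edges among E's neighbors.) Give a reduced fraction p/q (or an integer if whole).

E's neighbors: B, C, G, and H (k = 4).
Possible neighbor pairs: C(4,2) = 6. Edges among them: B–C, B–G → e = 2.
Clustering(E) = 2/6 = 1/3.

1/3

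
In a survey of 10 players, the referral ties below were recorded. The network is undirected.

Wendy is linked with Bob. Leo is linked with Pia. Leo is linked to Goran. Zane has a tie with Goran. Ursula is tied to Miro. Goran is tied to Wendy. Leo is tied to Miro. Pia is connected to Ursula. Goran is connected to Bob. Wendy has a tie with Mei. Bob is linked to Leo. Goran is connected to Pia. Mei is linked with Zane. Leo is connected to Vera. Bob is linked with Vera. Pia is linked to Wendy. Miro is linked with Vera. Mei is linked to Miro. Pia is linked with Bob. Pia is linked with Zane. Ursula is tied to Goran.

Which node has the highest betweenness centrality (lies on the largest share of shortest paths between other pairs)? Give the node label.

Miro

Unnormalized betweenness of each node: Bob:41/15, Goran:39/10, Leo:29/10, Mei:38/15, Miro:68/15, Pia:39/10, Ursula:1, Vera:1/2, Wendy:2, Zane:1.
Miro has the largest value, 68/15, making it the main broker — the node through which the most shortest paths run.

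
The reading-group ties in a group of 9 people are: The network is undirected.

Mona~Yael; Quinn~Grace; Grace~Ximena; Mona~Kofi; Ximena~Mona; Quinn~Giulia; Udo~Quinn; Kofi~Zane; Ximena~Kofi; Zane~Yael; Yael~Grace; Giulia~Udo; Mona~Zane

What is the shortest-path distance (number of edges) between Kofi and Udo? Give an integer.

One shortest route is Kofi – Ximena – Grace – Quinn – Udo, which uses 4 edges, and at distance 3 from Kofi we only reach {Quinn}, which does not include Udo. So d(Kofi,Udo) = 4.

4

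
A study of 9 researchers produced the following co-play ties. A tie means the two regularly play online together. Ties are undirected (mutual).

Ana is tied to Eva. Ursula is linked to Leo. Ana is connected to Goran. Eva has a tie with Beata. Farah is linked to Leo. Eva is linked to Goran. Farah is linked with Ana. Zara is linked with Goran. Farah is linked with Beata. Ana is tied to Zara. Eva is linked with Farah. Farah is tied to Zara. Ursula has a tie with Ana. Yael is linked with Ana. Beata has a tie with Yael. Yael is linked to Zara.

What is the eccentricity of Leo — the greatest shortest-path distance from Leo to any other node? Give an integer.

3

Distances from Leo: Ana:2, Beata:2, Eva:2, Farah:1, Goran:3, Ursula:1, Yael:3, Zara:2.
The largest is 3 (to Goran and Yael), so the eccentricity of Leo is 3.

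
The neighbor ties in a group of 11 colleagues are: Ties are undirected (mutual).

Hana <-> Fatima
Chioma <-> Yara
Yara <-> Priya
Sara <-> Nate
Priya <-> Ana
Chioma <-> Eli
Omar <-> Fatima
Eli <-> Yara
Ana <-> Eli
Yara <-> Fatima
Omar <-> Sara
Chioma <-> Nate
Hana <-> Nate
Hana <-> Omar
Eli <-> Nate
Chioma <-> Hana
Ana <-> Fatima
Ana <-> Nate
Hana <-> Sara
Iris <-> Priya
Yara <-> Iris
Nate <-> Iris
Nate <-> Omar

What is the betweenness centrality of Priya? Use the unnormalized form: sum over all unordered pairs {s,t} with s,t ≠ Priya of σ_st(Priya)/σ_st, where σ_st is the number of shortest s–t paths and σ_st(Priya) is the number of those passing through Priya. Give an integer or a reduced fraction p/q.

Pairs whose geodesics pass through Priya — Ana–Iris: 1/2; Ana–Yara: 1/3.
All other pairs contribute 0.
Summing the contributions gives betweenness(Priya) = 5/6.

5/6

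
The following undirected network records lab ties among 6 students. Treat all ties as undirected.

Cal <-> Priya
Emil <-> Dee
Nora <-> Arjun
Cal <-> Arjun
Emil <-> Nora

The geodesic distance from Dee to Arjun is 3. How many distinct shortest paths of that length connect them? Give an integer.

1

The shortest distance is 3, and the only length-3 path is Dee–Emil–Nora–Arjun. So there is exactly 1 shortest path.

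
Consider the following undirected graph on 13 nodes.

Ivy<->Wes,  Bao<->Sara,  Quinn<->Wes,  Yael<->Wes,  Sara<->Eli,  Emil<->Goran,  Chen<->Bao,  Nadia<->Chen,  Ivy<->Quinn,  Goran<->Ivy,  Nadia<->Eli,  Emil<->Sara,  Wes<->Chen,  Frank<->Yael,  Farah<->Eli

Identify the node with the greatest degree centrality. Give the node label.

Wes

Degrees — Bao:2, Chen:3, Eli:3, Emil:2, Farah:1, Frank:1, Goran:2, Ivy:3, Nadia:2, Quinn:2, Sara:3, Wes:4, Yael:2.
The maximum is 4, attained only by Wes.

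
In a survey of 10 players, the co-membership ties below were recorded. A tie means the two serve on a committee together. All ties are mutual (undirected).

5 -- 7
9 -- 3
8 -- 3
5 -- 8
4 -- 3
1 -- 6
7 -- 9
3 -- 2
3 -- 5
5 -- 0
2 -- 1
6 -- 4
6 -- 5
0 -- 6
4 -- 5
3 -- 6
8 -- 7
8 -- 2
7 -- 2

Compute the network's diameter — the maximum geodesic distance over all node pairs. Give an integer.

Eccentricity of each node (its greatest distance to any other): 0:3, 1:3, 2:3, 3:2, 4:2, 5:2, 6:2, 7:2, 8:2, 9:3.
The maximum eccentricity is 3, realized for instance by the pair 9–1 via 9 – 3 – 2 – 1. So the diameter is 3.

3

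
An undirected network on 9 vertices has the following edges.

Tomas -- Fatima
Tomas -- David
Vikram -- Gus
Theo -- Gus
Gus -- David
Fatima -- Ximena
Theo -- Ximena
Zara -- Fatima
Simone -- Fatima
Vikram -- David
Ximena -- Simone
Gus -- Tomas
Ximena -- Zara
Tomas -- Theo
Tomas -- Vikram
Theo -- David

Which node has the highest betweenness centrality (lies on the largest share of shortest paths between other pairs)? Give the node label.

Unnormalized betweenness of each node: David:7/12, Fatima:29/4, Gus:7/12, Simone:0, Theo:21/4, Tomas:25/3, Vikram:0, Ximena:5, Zara:0.
Tomas has the largest value, 25/3, making it the main broker — the node through which the most shortest paths run.

Tomas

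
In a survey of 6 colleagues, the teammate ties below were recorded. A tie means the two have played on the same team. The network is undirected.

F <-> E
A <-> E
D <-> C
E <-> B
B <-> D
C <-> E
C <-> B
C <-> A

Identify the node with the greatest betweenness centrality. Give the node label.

E

Unnormalized betweenness of each node: A:0, B:1, C:5/2, D:0, E:9/2, F:0.
E has the largest value, 9/2, making it the main broker — the node through which the most shortest paths run.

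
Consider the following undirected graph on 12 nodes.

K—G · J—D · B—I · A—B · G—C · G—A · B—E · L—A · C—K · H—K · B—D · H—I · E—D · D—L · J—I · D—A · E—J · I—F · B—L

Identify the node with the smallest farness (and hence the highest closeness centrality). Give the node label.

Farness (sum of distances to all others) for each node — A:20, B:19, C:30, D:21, E:26, F:30, G:24, H:24, I:20, J:23, K:26, L:23.
The smallest farness is 19, for B, so B has the highest closeness.

B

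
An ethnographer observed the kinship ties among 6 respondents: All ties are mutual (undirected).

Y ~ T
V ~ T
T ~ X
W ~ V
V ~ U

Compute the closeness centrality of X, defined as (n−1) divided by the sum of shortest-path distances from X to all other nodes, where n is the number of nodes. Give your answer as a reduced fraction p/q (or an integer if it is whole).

5/11

Distances from X: T:1, U:3, V:2, W:3, Y:2. Sum = 11.
n = 6, so closeness = 5/11.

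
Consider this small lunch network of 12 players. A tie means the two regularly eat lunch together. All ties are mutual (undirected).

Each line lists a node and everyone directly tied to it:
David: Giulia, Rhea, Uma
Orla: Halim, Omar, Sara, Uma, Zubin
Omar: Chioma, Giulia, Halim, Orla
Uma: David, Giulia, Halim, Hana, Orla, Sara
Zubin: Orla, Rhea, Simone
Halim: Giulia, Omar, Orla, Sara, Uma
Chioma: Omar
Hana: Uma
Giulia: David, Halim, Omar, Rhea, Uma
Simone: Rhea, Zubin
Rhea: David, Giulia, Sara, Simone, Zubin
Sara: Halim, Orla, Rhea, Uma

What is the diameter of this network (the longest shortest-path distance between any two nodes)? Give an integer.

Eccentricity of each node (its greatest distance to any other): Chioma:4, David:3, Giulia:2, Halim:3, Hana:4, Omar:3, Orla:2, Rhea:3, Sara:3, Simone:4, Uma:3, Zubin:3.
The maximum eccentricity is 4, realized for instance by the pair Simone–Chioma via Simone – Rhea – Giulia – Omar – Chioma. So the diameter is 4.

4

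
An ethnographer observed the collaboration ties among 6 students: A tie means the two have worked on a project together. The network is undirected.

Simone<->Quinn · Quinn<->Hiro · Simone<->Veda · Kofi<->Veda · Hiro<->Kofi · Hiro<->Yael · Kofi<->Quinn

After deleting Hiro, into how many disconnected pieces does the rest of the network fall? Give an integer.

2

Without Hiro, the remaining ties split the others into: {Kofi, Quinn, Simone, Veda}; {Yael}.
That's 2 separate components.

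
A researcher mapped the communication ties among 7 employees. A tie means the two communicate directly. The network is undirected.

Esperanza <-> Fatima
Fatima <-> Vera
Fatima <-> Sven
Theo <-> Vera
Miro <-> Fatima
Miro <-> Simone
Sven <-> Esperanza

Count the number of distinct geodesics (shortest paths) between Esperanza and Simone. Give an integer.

The shortest distance is 3, and the only length-3 path is Esperanza–Fatima–Miro–Simone. So there is exactly 1 shortest path.

1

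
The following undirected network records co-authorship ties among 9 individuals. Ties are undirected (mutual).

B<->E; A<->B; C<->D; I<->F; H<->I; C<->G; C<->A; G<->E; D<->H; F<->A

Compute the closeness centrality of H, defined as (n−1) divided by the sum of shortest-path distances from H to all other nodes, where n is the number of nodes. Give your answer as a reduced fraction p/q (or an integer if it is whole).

Distances from H: A:3, B:4, C:2, D:1, E:4, F:2, G:3, I:1. Sum = 20.
n = 9, so closeness = 8/20 = 2/5.

2/5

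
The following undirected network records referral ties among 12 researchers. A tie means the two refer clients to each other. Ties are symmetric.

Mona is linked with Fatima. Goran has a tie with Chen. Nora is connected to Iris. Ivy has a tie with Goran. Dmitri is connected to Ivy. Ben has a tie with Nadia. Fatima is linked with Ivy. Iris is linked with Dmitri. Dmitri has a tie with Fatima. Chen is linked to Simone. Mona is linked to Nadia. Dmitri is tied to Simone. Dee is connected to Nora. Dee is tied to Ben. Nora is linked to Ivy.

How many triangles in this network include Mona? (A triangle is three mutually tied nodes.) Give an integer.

0

Mona's neighbors are Fatima and Nadia, but none of them are tied to each other, so no triangle contains Mona.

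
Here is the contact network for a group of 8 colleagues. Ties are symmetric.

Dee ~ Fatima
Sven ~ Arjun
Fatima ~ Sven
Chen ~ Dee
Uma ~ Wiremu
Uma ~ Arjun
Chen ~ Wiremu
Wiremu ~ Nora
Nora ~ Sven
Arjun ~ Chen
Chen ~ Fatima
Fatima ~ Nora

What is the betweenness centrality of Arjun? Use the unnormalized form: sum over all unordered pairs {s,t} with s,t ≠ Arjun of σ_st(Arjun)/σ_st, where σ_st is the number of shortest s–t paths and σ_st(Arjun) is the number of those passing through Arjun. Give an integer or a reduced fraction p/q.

3

Pairs whose geodesics pass through Arjun — Sven–Chen: 1/2; Sven–Uma: 1; Fatima–Uma: 2/4; Dee–Uma: 1/2; Chen–Uma: 1/2.
All other pairs contribute 0.
Summing the contributions gives betweenness(Arjun) = 3.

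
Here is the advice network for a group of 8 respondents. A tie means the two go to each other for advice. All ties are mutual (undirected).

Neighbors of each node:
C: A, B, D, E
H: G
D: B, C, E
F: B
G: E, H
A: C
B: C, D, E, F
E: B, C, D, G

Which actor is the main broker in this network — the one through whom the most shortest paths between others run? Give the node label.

E

Unnormalized betweenness of each node: A:0, B:6, C:6, D:0, E:10, F:0, G:6, H:0.
E has the largest value, 10, making it the main broker — the node through which the most shortest paths run.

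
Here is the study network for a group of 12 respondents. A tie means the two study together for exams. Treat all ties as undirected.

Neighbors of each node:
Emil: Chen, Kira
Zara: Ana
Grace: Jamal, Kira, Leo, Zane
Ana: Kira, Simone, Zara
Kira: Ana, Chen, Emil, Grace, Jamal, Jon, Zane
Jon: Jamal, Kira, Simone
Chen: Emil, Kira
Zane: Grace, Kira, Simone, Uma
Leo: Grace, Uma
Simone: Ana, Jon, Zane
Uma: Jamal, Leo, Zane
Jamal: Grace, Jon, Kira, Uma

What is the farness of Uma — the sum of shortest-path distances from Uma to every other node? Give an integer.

24

Distances from Uma: Ana:3, Chen:3, Emil:3, Grace:2, Jamal:1, Jon:2, Kira:2, Leo:1, Simone:2, Zane:1, Zara:4.
Sum = 3 + 3 + 3 + 2 + 1 + 2 + 2 + 1 + 2 + 1 + 4 = 24.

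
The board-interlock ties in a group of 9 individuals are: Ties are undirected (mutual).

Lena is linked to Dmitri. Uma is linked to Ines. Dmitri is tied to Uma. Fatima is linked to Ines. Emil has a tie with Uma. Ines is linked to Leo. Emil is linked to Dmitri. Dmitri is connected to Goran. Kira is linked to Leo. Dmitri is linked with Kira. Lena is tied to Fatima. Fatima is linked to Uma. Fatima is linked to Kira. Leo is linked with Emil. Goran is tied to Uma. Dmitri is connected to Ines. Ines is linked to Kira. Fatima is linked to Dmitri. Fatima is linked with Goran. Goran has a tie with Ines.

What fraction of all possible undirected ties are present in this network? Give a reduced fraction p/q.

5/9

There are 20 edges and 9 nodes, so the maximum possible is C(9,2) = 36.
Density = 20/36 = 5/9.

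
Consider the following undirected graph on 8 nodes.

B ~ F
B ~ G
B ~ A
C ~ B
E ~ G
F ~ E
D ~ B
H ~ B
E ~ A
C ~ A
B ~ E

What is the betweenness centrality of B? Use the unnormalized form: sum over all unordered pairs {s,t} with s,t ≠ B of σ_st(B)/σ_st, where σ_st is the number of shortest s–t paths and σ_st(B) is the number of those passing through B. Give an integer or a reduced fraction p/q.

Pairs whose geodesics pass through B — F–C: 1; F–G: 1/2; F–A: 1/2; F–D: 1; F–H: 1; E–C: 1/2; E–D: 1; E–H: 1; C–G: 1; C–D: 1; C–H: 1; G–A: 1/2; G–D: 1; G–H: 1 … (+3 more pairs).
All other pairs contribute 0.
Summing the contributions gives betweenness(B) = 15.

15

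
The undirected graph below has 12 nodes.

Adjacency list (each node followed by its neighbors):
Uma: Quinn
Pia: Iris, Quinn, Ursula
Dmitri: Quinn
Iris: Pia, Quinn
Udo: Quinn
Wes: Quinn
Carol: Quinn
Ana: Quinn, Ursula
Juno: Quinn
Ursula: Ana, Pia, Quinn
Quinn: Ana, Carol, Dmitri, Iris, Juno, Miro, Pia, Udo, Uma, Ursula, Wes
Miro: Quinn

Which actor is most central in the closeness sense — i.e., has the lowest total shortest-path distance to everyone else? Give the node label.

Farness (sum of distances to all others) for each node — Ana:20, Carol:21, Dmitri:21, Iris:20, Juno:21, Miro:21, Pia:19, Quinn:11, Udo:21, Uma:21, Ursula:19, Wes:21.
The smallest farness is 11, for Quinn, so Quinn has the highest closeness.

Quinn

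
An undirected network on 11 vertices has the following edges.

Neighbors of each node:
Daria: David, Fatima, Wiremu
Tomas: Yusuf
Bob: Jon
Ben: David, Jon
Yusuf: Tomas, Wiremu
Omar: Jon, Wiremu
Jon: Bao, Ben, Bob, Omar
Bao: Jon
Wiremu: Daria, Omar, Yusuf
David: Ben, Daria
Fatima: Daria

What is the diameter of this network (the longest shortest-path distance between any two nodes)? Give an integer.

5

Eccentricity of each node (its greatest distance to any other): Bao:5, Ben:5, Bob:5, Daria:4, David:4, Fatima:5, Jon:4, Omar:3, Tomas:5, Wiremu:3, Yusuf:4.
The maximum eccentricity is 5, realized for instance by the pair Bob–Fatima via Bob – Jon – Ben – David – Daria – Fatima. So the diameter is 5.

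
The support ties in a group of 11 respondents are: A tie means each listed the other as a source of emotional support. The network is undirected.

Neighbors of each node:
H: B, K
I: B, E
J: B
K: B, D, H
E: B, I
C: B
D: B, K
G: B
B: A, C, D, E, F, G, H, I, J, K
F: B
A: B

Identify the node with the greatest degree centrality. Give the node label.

B

Degrees — A:1, B:10, C:1, D:2, E:2, F:1, G:1, H:2, I:2, J:1, K:3.
The maximum is 10, attained only by B.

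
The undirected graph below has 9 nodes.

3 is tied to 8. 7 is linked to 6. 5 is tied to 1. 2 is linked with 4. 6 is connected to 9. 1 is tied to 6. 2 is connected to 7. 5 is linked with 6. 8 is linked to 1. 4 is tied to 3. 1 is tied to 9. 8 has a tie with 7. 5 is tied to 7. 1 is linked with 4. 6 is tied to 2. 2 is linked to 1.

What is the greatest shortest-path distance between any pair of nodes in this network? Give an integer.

3

Eccentricity of each node (its greatest distance to any other): 1:2, 2:2, 3:3, 4:2, 5:3, 6:3, 7:2, 8:2, 9:3.
The maximum eccentricity is 3, realized for instance by the pair 9–3 via 9 – 1 – 8 – 3. So the diameter is 3.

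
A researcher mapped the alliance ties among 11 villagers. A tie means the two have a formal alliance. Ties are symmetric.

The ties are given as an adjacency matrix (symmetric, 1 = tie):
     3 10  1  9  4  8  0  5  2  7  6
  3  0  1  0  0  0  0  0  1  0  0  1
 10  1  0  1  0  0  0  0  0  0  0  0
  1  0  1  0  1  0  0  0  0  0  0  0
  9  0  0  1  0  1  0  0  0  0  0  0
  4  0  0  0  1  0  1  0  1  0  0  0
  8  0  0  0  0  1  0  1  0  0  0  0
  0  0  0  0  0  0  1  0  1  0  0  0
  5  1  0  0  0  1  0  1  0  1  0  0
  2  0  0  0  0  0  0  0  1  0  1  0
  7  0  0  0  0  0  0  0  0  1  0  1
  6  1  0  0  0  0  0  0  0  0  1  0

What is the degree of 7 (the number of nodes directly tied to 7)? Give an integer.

7 is directly tied to 2 and 6. That is 2 neighbors, so the degree of 7 is 2.

2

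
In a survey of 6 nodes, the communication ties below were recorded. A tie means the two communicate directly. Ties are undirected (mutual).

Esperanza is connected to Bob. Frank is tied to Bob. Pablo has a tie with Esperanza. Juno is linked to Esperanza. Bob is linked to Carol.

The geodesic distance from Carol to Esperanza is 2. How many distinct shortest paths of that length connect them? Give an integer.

1

The shortest distance is 2, and the only length-2 path is Carol–Bob–Esperanza. So there is exactly 1 shortest path.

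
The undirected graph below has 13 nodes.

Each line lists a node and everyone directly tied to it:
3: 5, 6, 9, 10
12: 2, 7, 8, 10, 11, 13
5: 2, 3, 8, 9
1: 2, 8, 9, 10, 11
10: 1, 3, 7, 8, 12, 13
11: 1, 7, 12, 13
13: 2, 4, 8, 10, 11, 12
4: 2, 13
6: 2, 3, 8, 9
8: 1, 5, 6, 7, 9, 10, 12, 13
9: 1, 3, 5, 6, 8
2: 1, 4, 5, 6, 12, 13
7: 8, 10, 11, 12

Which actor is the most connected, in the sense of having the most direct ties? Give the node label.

Degrees — 1:5, 2:6, 3:4, 4:2, 5:4, 6:4, 7:4, 8:8, 9:5, 10:6, 11:4, 12:6, 13:6.
The maximum is 8, attained only by 8.

8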